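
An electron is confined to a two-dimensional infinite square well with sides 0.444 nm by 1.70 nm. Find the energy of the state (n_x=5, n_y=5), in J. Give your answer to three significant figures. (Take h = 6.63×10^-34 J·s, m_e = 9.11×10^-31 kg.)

For a 2D rectangular well E = (h²/8m_e)·Σ n_i²/L_i² = (6.63×10^-34)²/(8·9.11×10^-31) · [5²/(0.444 nm)² + 5²/(1.70 nm)²].
Evaluating gives E = 8.17×10^-18 J.

E = 8.17×10^-18 J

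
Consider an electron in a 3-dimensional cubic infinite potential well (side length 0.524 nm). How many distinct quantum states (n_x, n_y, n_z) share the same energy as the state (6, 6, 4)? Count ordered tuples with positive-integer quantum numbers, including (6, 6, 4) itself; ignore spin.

The level has n_x² + n_y² + n_z² = 88. The ordered positive-integer solutions are (4, 6, 6), (6, 4, 6), (6, 6, 4).
That gives 3 states.

degeneracy = 3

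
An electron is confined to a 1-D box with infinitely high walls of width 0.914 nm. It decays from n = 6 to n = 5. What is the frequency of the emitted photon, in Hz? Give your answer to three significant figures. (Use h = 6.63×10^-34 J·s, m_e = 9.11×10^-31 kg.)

f = 1.20×10^15 Hz

E_1 = h²/(8m_eL²) = 7.220×10^-20 J and ΔE = (6² − 5²)E_1 = 7.942×10^-19 J.
f = ΔE/h = 7.942×10^-19/6.63×10^-34 = 1.20×10^15 Hz.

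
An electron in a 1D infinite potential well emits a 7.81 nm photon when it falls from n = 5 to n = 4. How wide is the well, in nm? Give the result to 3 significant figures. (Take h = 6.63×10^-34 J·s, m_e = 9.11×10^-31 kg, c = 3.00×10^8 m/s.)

L = 0.146 nm

The photon carries ΔE = hc/λ = 6.63×10^-34·3.00×10^8/7.81×10^-9 m = 2.547×10^-17 J.
Since ΔE = (5² − 4²)E_1, E_1 = 2.830×10^-18 J, and L = h/√(8m_eE_1) = 1.46×10^-10 m = 0.146 nm.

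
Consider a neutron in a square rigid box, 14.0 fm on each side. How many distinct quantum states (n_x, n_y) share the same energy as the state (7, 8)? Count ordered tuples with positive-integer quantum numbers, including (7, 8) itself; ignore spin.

degeneracy = 2

The level has n_x² + n_y² = 113. The ordered positive-integer solutions are (7, 8), (8, 7).
That gives 2 states.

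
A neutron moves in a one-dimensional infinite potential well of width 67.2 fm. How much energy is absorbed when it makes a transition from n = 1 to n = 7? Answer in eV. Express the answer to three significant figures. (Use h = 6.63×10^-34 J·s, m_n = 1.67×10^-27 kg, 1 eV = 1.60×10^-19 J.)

E_1 = h²/(8m_nL²) = 7.286×10^-15 J.
|ΔE| = |1² − 7²|·E_1 = 48·7.286×10^-15 J = 3.497×10^-13 J = 2.19×10^6 eV.

|ΔE| = 2.19×10^6 eV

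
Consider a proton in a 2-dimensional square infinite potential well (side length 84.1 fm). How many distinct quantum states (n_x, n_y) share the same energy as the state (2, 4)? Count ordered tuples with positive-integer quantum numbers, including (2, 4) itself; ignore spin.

degeneracy = 2

The level has n_x² + n_y² = 20. The ordered positive-integer solutions are (2, 4), (4, 2).
That gives 2 states.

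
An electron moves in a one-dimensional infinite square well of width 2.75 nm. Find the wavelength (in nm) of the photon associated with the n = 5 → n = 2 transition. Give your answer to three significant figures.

E_1 = h²/(8m_eL²) = 7.967×10^-21 J, so ΔE = (5² − 2²)E_1 = 1.673×10^-19 J.
λ = hc/ΔE = (6.626×10^-34·2.998×10^8)/1.673×10^-19 = 1.19×10^-6 m = 1.19×10^3 nm.

λ = 1.19×10^3 nm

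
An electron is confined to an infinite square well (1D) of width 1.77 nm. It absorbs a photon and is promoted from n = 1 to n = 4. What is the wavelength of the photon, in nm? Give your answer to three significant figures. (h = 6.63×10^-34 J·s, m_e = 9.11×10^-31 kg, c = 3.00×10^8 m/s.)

E_1 = h²/(8m_eL²) = 1.925×10^-20 J, so ΔE = (4² − 1²)E_1 = 2.888×10^-19 J.
λ = hc/ΔE = (6.63×10^-34·3.00×10^8)/2.888×10^-19 = 6.89×10^-7 m = 689 nm.

λ = 689 nm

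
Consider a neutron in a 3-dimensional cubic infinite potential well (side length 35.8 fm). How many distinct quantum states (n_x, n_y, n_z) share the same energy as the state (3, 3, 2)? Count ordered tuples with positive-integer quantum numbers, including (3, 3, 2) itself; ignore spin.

The level has n_x² + n_y² + n_z² = 22. The ordered positive-integer solutions are (2, 3, 3), (3, 2, 3), (3, 3, 2).
That gives 3 states.

degeneracy = 3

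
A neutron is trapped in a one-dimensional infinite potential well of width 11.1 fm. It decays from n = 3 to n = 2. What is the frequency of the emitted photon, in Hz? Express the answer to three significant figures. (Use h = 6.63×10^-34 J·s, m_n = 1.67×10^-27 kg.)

E_1 = h²/(8m_nL²) = 2.670×10^-13 J and ΔE = (3² − 2²)E_1 = 1.335×10^-12 J.
f = ΔE/h = 1.335×10^-12/6.63×10^-34 = 2.01×10^21 Hz.

f = 2.01×10^21 Hz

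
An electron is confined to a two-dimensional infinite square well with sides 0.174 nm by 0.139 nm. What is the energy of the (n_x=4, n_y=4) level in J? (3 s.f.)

E = 8.17×10^-17 J

For a 2D rectangular well E = (h²/8m_e)·Σ n_i²/L_i² = (6.626×10^-34)²/(8·9.109×10^-31) · [4²/(0.174 nm)² + 4²/(0.139 nm)²].
Evaluating gives E = 8.17×10^-17 J.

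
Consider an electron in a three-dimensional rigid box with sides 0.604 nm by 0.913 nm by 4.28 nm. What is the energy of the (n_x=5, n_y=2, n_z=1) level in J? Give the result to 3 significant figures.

For a 3D rectangular well E = (h²/8m_e)·Σ n_i²/L_i² = (6.626×10^-34)²/(8·9.109×10^-31) · [5²/(0.604 nm)² + 2²/(0.913 nm)² + 1²/(4.28 nm)²].
Evaluating gives E = 4.42×10^-18 J.

E = 4.42×10^-18 J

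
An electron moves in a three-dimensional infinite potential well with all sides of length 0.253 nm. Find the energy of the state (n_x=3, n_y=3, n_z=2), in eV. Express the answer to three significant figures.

For a 3D rectangular well E = (h²/8m_e)·Σ n_i²/L_i² = (6.626×10^-34)²/(8·9.109×10^-31) · [3²/(0.253 nm)² + 3²/(0.253 nm)² + 2²/(0.253 nm)²].
Evaluating gives E = 2.071×10^-17 J = 129 eV.

E = 129 eV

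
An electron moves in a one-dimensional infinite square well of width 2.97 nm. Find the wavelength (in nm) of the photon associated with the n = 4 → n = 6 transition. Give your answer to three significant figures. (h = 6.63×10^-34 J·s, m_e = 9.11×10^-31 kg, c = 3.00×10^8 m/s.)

λ = 1.45×10^3 nm

E_1 = h²/(8m_eL²) = 6.838×10^-21 J, so ΔE = (6² − 4²)E_1 = 1.368×10^-19 J.
λ = hc/ΔE = (6.63×10^-34·3.00×10^8)/1.368×10^-19 = 1.45×10^-6 m = 1.45×10^3 nm.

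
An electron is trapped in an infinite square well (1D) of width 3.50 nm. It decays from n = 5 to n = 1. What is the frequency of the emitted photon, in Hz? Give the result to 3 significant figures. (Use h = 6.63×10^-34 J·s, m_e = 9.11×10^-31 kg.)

f = 1.78×10^14 Hz

E_1 = h²/(8m_eL²) = 4.924×10^-21 J and ΔE = (5² − 1²)E_1 = 1.182×10^-19 J.
f = ΔE/h = 1.182×10^-19/6.63×10^-34 = 1.78×10^14 Hz.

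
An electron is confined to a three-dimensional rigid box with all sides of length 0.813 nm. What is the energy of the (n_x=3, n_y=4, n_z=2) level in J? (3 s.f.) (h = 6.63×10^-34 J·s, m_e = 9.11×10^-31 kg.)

For a 3D rectangular well E = (h²/8m_e)·Σ n_i²/L_i² = (6.63×10^-34)²/(8·9.11×10^-31) · [3²/(0.813 nm)² + 4²/(0.813 nm)² + 2²/(0.813 nm)²].
Evaluating gives E = 2.65×10^-18 J.

E = 2.65×10^-18 J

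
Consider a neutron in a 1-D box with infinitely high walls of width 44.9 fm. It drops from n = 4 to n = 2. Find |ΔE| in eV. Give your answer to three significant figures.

E_1 = h²/(8m_nL²) = 1.625×10^-14 J.
|ΔE| = |4² − 2²|·E_1 = 12·1.625×10^-14 J = 1.950×10^-13 J = 1.22×10^6 eV.

|ΔE| = 1.22×10^6 eV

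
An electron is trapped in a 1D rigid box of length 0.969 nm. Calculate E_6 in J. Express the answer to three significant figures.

E_6 = 2.31×10^-18 J

For an infinite well E_n = n²h²/(8m_eL²), so E_1 = h²/(8m_eL²) = (6.626×10^-34)²/(8·9.109×10^-31·(9.69×10^-10 m)²) = 6.416×10^-20 J.
Then E_6 = 6²·E_1 = 36·6.416×10^-20 J = 2.31×10^-18 J.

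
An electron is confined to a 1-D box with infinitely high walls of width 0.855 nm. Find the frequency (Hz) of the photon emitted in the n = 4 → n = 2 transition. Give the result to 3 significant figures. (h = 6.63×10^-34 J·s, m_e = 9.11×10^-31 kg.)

E_1 = h²/(8m_eL²) = 8.251×10^-20 J and ΔE = (4² − 2²)E_1 = 9.901×10^-19 J.
f = ΔE/h = 9.901×10^-19/6.63×10^-34 = 1.49×10^15 Hz.

f = 1.49×10^15 Hz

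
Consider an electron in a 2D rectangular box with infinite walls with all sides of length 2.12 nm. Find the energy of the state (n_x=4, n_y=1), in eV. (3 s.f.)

For a 2D rectangular well E = (h²/8m_e)·Σ n_i²/L_i² = (6.626×10^-34)²/(8·9.109×10^-31) · [4²/(2.12 nm)² + 1²/(2.12 nm)²].
Evaluating gives E = 2.279×10^-19 J = 1.42 eV.

E = 1.42 eV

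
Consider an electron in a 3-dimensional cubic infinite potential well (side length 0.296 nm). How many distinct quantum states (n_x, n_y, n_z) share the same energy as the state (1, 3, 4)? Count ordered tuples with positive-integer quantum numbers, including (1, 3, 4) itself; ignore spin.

degeneracy = 6

The level has n_x² + n_y² + n_z² = 26. The ordered positive-integer solutions are (1, 3, 4), (1, 4, 3), (3, 1, 4), (3, 4, 1), (4, 1, 3), (4, 3, 1).
That gives 6 states.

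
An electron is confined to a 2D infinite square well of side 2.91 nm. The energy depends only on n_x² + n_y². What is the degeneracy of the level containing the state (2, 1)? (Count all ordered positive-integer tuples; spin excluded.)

The level has n_x² + n_y² = 5. The ordered positive-integer solutions are (1, 2), (2, 1).
That gives 2 states.

degeneracy = 2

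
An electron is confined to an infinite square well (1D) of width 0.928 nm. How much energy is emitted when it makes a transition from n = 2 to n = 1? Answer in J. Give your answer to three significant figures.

|ΔE| = 2.10×10^-19 J

E_1 = h²/(8m_eL²) = 6.996×10^-20 J.
|ΔE| = |2² − 1²|·E_1 = 3·6.996×10^-20 J = 2.10×10^-19 J.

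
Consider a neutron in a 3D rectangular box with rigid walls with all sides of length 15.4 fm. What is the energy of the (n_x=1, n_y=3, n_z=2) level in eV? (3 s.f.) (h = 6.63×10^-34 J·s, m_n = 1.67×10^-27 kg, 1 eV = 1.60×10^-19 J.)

For a 3D rectangular well E = (h²/8m_n)·Σ n_i²/L_i² = (6.63×10^-34)²/(8·1.67×10^-27) · [1²/(15.4 fm)² + 3²/(15.4 fm)² + 2²/(15.4 fm)²].
Evaluating gives E = 1.942×10^-12 J = 1.21×10^7 eV.

E = 1.21×10^7 eV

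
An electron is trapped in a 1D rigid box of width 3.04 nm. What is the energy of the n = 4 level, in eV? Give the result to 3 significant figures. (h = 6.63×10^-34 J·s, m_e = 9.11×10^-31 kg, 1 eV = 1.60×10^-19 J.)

For an infinite well E_n = n²h²/(8m_eL²), so E_1 = h²/(8m_eL²) = (6.63×10^-34)²/(8·9.11×10^-31·(3.04×10^-9 m)²) = 6.526×10^-21 J.
Then E_4 = 4²·E_1 = 16·6.526×10^-21 J = 1.044×10^-19 J.
Converting, E_4 = 1.044×10^-19 J / (1.60×10^-19 J/eV) = 0.653 eV.

E_4 = 0.653 eV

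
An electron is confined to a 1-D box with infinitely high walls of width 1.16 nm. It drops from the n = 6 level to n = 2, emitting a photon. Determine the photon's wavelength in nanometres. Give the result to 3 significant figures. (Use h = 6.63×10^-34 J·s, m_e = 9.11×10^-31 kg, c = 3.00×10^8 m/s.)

λ = 139 nm

E_1 = h²/(8m_eL²) = 4.482×10^-20 J, so ΔE = (6² − 2²)E_1 = 1.434×10^-18 J.
λ = hc/ΔE = (6.63×10^-34·3.00×10^8)/1.434×10^-18 = 1.39×10^-7 m = 139 nm.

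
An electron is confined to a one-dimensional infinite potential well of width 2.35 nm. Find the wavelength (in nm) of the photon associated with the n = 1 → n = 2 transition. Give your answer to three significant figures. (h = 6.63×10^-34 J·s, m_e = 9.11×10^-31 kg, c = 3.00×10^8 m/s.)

λ = 6.07×10^3 nm

E_1 = h²/(8m_eL²) = 1.092×10^-20 J, so ΔE = (2² − 1²)E_1 = 3.276×10^-20 J.
λ = hc/ΔE = (6.63×10^-34·3.00×10^8)/3.276×10^-20 = 6.07×10^-6 m = 6.07×10^3 nm.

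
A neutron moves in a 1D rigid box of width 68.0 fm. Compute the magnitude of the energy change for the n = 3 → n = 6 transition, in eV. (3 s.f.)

E_1 = h²/(8m_nL²) = 7.086×10^-15 J.
|ΔE| = |3² − 6²|·E_1 = 27·7.086×10^-15 J = 1.913×10^-13 J = 1.19×10^6 eV.

|ΔE| = 1.19×10^6 eV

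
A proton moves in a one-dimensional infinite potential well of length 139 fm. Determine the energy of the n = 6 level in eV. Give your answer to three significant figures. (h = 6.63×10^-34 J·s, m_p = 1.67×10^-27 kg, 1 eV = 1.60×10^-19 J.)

For an infinite well E_n = n²h²/(8m_pL²), so E_1 = h²/(8m_pL²) = (6.63×10^-34)²/(8·1.67×10^-27·(1.39×10^-13 m)²) = 1.703×10^-15 J.
Then E_6 = 6²·E_1 = 36·1.703×10^-15 J = 6.131×10^-14 J.
Converting, E_6 = 6.131×10^-14 J / (1.60×10^-19 J/eV) = 3.83×10^5 eV.

E_6 = 3.83×10^5 eV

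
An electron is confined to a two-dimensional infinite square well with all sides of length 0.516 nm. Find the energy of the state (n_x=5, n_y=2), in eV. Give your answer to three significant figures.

E = 41.0 eV

For a 2D rectangular well E = (h²/8m_e)·Σ n_i²/L_i² = (6.626×10^-34)²/(8·9.109×10^-31) · [5²/(0.516 nm)² + 2²/(0.516 nm)²].
Evaluating gives E = 6.562×10^-18 J = 41.0 eV.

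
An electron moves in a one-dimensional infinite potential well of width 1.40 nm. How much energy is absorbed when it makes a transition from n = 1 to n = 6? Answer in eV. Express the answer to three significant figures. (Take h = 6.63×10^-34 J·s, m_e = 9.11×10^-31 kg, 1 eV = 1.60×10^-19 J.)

E_1 = h²/(8m_eL²) = 3.077×10^-20 J.
|ΔE| = |1² − 6²|·E_1 = 35·3.077×10^-20 J = 1.077×10^-18 J = 6.73 eV.

|ΔE| = 6.73 eV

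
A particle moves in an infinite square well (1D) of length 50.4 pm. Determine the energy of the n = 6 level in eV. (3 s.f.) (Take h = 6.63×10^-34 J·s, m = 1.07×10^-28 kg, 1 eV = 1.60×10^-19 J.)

E_6 = 45.5 eV

For an infinite well E_n = n²h²/(8mL²), so E_1 = h²/(8mL²) = (6.63×10^-34)²/(8·1.07×10^-28·(5.04×10^-11 m)²) = 2.022×10^-19 J.
Then E_6 = 6²·E_1 = 36·2.022×10^-19 J = 7.279×10^-18 J.
Converting, E_6 = 7.279×10^-18 J / (1.60×10^-19 J/eV) = 45.5 eV.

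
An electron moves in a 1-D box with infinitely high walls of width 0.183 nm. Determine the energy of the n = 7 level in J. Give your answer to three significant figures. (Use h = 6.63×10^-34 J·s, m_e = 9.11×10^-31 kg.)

E_7 = 8.82×10^-17 J

For an infinite well E_n = n²h²/(8m_eL²), so E_1 = h²/(8m_eL²) = (6.63×10^-34)²/(8·9.11×10^-31·(1.83×10^-10 m)²) = 1.801×10^-18 J.
Then E_7 = 7²·E_1 = 49·1.801×10^-18 J = 8.82×10^-17 J.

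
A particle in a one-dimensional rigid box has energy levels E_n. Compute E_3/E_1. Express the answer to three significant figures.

9.00

E_n ∝ n², so E_3/E_1 = 3²/1² = 9/1 = 9.00.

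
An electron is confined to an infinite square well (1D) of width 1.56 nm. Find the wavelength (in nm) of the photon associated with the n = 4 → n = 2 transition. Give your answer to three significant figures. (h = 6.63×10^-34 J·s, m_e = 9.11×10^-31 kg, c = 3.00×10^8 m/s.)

λ = 669 nm

E_1 = h²/(8m_eL²) = 2.478×10^-20 J, so ΔE = (4² − 2²)E_1 = 2.974×10^-19 J.
λ = hc/ΔE = (6.63×10^-34·3.00×10^8)/2.974×10^-19 = 6.69×10^-7 m = 669 nm.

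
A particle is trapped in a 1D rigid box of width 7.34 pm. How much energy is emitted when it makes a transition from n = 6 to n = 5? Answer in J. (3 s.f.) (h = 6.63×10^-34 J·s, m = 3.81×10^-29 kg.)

|ΔE| = 2.94×10^-16 J

E_1 = h²/(8mL²) = 2.677×10^-17 J.
|ΔE| = |6² − 5²|·E_1 = 11·2.677×10^-17 J = 2.94×10^-16 J.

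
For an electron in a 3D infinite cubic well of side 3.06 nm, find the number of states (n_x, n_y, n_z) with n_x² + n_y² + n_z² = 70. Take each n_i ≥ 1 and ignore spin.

degeneracy = 6

The level has n_x² + n_y² + n_z² = 70. The ordered positive-integer solutions are (3, 5, 6), (3, 6, 5), (5, 3, 6), (5, 6, 3), (6, 3, 5), (6, 5, 3).
That gives 6 states.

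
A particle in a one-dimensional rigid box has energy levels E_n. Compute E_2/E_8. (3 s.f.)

E_n ∝ n², so E_2/E_8 = 2²/8² = 4/64 = 0.0625.

0.0625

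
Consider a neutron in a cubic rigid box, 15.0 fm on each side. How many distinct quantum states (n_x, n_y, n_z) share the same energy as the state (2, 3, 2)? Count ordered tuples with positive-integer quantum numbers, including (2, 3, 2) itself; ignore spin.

The level has n_x² + n_y² + n_z² = 17. The ordered positive-integer solutions are (2, 2, 3), (2, 3, 2), (3, 2, 2).
That gives 3 states.

degeneracy = 3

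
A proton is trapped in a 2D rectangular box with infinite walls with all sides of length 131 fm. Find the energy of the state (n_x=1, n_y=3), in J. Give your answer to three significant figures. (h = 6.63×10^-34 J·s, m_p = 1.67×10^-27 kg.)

For a 2D rectangular well E = (h²/8m_p)·Σ n_i²/L_i² = (6.63×10^-34)²/(8·1.67×10^-27) · [1²/(131 fm)² + 3²/(131 fm)²].
Evaluating gives E = 1.92×10^-14 J.

E = 1.92×10^-14 J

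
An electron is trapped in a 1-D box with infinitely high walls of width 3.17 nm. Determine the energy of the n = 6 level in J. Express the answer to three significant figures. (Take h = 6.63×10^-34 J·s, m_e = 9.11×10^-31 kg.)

For an infinite well E_n = n²h²/(8m_eL²), so E_1 = h²/(8m_eL²) = (6.63×10^-34)²/(8·9.11×10^-31·(3.17×10^-9 m)²) = 6.002×10^-21 J.
Then E_6 = 6²·E_1 = 36·6.002×10^-21 J = 2.16×10^-19 J.

E_6 = 2.16×10^-19 J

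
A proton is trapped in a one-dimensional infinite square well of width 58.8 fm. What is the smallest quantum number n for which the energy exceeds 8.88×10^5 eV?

E_1 = h²/(8m_pL²) = 9.488×10^-15 J = 5.923×10^4 eV.
Need n² > 8.88×10^5/5.923×10^4 = 14.99, i.e. n > 3.872.
The smallest integer satisfying this is n = 4.

n = 4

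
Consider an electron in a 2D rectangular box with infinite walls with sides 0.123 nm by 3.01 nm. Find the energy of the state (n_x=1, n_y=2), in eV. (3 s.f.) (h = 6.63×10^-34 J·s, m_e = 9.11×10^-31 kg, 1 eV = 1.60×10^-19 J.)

For a 2D rectangular well E = (h²/8m_e)·Σ n_i²/L_i² = (6.63×10^-34)²/(8·9.11×10^-31) · [1²/(0.123 nm)² + 2²/(3.01 nm)²].
Evaluating gives E = 4.013×10^-18 J = 25.1 eV.

E = 25.1 eV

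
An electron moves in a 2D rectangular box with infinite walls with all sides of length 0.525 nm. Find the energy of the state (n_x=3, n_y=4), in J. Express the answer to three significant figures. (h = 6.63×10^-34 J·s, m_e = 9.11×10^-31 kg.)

E = 5.47×10^-18 J

For a 2D rectangular well E = (h²/8m_e)·Σ n_i²/L_i² = (6.63×10^-34)²/(8·9.11×10^-31) · [3²/(0.525 nm)² + 4²/(0.525 nm)²].
Evaluating gives E = 5.47×10^-18 J.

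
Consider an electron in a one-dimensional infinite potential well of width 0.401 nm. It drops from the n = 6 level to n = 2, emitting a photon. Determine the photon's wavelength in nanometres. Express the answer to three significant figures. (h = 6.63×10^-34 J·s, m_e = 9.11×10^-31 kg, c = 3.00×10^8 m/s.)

λ = 16.6 nm

E_1 = h²/(8m_eL²) = 3.751×10^-19 J, so ΔE = (6² − 2²)E_1 = 1.200×10^-17 J.
λ = hc/ΔE = (6.63×10^-34·3.00×10^8)/1.200×10^-17 = 1.66×10^-8 m = 16.6 nm.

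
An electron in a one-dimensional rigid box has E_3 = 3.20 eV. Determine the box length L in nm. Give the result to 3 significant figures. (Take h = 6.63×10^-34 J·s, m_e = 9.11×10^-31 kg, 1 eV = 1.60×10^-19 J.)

From E_n = n²h²/(8m_eL²), L = n·h/√(8m_eE_n).
E_3 = 3.20 eV = 5.120×10^-19 J, so L = 3·6.63×10^-34/√(8·9.11×10^-31·5.120×10^-19) = 1.03×10^-9 m = 1.03 nm.

L = 1.03 nm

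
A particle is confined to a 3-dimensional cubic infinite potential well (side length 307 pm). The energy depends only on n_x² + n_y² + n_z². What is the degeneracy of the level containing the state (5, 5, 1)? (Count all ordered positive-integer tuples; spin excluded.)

degeneracy = 6

The level has n_x² + n_y² + n_z² = 51. The ordered positive-integer solutions are (1, 1, 7), (1, 5, 5), (1, 7, 1), (5, 1, 5), (5, 5, 1), (7, 1, 1).
That gives 6 states.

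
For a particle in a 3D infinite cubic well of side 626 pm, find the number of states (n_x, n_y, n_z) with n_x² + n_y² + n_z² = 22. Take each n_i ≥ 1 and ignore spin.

The level has n_x² + n_y² + n_z² = 22. The ordered positive-integer solutions are (2, 3, 3), (3, 2, 3), (3, 3, 2).
That gives 3 states.

degeneracy = 3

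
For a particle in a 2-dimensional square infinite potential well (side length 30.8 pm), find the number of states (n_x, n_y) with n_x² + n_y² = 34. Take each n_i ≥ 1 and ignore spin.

The level has n_x² + n_y² = 34. The ordered positive-integer solutions are (3, 5), (5, 3).
That gives 2 states.

degeneracy = 2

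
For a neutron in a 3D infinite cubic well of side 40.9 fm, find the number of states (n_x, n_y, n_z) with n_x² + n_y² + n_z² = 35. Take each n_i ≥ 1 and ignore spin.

degeneracy = 6

The level has n_x² + n_y² + n_z² = 35. The ordered positive-integer solutions are (1, 3, 5), (1, 5, 3), (3, 1, 5), (3, 5, 1), (5, 1, 3), (5, 3, 1).
That gives 6 states.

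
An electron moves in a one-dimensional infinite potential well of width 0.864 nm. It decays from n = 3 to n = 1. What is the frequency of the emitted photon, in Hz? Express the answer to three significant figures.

f = 9.74×10^14 Hz

E_1 = h²/(8m_eL²) = 8.071×10^-20 J and ΔE = (3² − 1²)E_1 = 6.457×10^-19 J.
f = ΔE/h = 6.457×10^-19/6.626×10^-34 = 9.74×10^14 Hz.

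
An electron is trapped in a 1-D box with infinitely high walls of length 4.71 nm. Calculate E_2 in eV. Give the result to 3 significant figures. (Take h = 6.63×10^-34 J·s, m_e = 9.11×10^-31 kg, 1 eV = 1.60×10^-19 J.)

E_2 = 0.0680 eV

For an infinite well E_n = n²h²/(8m_eL²), so E_1 = h²/(8m_eL²) = (6.63×10^-34)²/(8·9.11×10^-31·(4.71×10^-9 m)²) = 2.719×10^-21 J.
Then E_2 = 2²·E_1 = 4·2.719×10^-21 J = 1.088×10^-20 J.
Converting, E_2 = 1.088×10^-20 J / (1.60×10^-19 J/eV) = 0.0680 eV.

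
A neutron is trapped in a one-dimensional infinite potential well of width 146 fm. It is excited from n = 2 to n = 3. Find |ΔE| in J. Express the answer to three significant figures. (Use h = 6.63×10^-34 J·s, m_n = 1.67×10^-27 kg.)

|ΔE| = 7.72×10^-15 J

E_1 = h²/(8m_nL²) = 1.544×10^-15 J.
|ΔE| = |2² − 3²|·E_1 = 5·1.544×10^-15 J = 7.72×10^-15 J.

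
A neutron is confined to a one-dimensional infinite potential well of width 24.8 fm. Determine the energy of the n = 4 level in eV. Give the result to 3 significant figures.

For an infinite well E_n = n²h²/(8m_nL²), so E_1 = h²/(8m_nL²) = (6.626×10^-34)²/(8·1.675×10^-27·(2.48×10^-14 m)²) = 5.327×10^-14 J.
Then E_4 = 4²·E_1 = 16·5.327×10^-14 J = 8.523×10^-13 J.
Converting, E_4 = 8.523×10^-13 J / (1.602×10^-19 J/eV) = 5.32×10^6 eV.

E_4 = 5.32×10^6 eV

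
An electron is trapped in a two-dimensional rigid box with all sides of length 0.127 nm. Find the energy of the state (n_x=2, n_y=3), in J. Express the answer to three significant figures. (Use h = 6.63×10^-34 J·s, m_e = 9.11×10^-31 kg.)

E = 4.86×10^-17 J

For a 2D rectangular well E = (h²/8m_e)·Σ n_i²/L_i² = (6.63×10^-34)²/(8·9.11×10^-31) · [2²/(0.127 nm)² + 3²/(0.127 nm)²].
Evaluating gives E = 4.86×10^-17 J.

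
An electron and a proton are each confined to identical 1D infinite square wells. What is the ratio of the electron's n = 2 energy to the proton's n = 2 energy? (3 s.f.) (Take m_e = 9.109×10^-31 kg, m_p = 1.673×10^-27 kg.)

1.84×10^3

E_n ∝ 1/m at fixed n and L, so the ratio is m_p/m_e = 1.673×10^-27/9.109×10^-31 = 1.84×10^3.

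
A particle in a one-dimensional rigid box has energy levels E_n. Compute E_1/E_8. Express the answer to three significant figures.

E_n ∝ n², so E_1/E_8 = 1²/8² = 1/64 = 0.0156.

0.0156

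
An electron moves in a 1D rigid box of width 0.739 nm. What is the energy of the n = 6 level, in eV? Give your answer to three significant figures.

E_6 = 24.8 eV

For an infinite well E_n = n²h²/(8m_eL²), so E_1 = h²/(8m_eL²) = (6.626×10^-34)²/(8·9.109×10^-31·(7.39×10^-10 m)²) = 1.103×10^-19 J.
Then E_6 = 6²·E_1 = 36·1.103×10^-19 J = 3.971×10^-18 J.
Converting, E_6 = 3.971×10^-18 J / (1.602×10^-19 J/eV) = 24.8 eV.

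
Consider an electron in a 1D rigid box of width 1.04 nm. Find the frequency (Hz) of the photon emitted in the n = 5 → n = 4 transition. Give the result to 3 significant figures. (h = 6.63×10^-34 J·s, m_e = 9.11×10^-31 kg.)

f = 7.57×10^14 Hz

E_1 = h²/(8m_eL²) = 5.576×10^-20 J and ΔE = (5² − 4²)E_1 = 5.018×10^-19 J.
f = ΔE/h = 5.018×10^-19/6.63×10^-34 = 7.57×10^14 Hz.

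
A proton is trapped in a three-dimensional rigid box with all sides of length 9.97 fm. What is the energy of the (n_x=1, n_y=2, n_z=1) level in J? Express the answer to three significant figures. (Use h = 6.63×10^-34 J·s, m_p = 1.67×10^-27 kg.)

For a 3D rectangular well E = (h²/8m_p)·Σ n_i²/L_i² = (6.63×10^-34)²/(8·1.67×10^-27) · [1²/(9.97 fm)² + 2²/(9.97 fm)² + 1²/(9.97 fm)²].
Evaluating gives E = 1.99×10^-12 J.

E = 1.99×10^-12 J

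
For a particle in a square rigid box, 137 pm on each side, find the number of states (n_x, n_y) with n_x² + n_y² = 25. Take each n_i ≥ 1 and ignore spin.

degeneracy = 2

The level has n_x² + n_y² = 25. The ordered positive-integer solutions are (3, 4), (4, 3).
That gives 2 states.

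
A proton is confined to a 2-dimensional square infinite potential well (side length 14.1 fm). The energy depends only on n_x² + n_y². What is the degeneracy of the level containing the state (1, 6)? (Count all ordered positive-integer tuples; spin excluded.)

degeneracy = 2

The level has n_x² + n_y² = 37. The ordered positive-integer solutions are (1, 6), (6, 1).
That gives 2 states.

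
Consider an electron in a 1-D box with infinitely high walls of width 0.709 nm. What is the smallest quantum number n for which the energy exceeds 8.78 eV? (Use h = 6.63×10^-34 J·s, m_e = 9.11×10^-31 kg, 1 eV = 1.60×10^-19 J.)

n = 4

E_1 = h²/(8m_eL²) = 1.200×10^-19 J = 0.7500 eV.
Need n² > 8.78/0.7500 = 11.71, i.e. n > 3.422.
The smallest integer satisfying this is n = 4.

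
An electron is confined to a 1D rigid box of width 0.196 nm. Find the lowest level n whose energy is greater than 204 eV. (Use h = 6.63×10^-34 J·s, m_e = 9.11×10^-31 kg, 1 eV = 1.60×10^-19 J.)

n = 5

E_1 = h²/(8m_eL²) = 1.570×10^-18 J = 9.812 eV.
Need n² > 204/9.812 = 20.79, i.e. n > 4.560.
The smallest integer satisfying this is n = 5.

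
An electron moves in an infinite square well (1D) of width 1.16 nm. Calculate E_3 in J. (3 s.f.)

E_3 = 4.03×10^-19 J

For an infinite well E_n = n²h²/(8m_eL²), so E_1 = h²/(8m_eL²) = (6.626×10^-34)²/(8·9.109×10^-31·(1.16×10^-9 m)²) = 4.477×10^-20 J.
Then E_3 = 3²·E_1 = 9·4.477×10^-20 J = 4.03×10^-19 J.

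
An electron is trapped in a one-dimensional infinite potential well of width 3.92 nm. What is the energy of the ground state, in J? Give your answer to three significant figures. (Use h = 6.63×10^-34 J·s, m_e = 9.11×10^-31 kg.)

For an infinite well E_n = n²h²/(8m_eL²), so E_1 = h²/(8m_eL²) = (6.63×10^-34)²/(8·9.11×10^-31·(3.92×10^-9 m)²) = 3.925×10^-21 J.

E_1 = 3.93×10^-21 J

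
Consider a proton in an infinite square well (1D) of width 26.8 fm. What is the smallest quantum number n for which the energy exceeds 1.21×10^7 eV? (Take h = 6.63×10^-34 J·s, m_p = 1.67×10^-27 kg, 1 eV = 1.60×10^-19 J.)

E_1 = h²/(8m_pL²) = 4.581×10^-14 J = 2.863×10^5 eV.
Need n² > 1.21×10^7/2.863×10^5 = 42.26, i.e. n > 6.501.
The smallest integer satisfying this is n = 7.

n = 7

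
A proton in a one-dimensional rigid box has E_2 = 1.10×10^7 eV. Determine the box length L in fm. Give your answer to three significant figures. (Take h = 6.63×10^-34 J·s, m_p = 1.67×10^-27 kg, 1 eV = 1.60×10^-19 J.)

L = 8.65 fm

From E_n = n²h²/(8m_pL²), L = n·h/√(8m_pE_n).
E_2 = 1.10×10^7 eV = 1.760×10^-12 J, so L = 2·6.63×10^-34/√(8·1.67×10^-27·1.760×10^-12) = 8.65×10^-15 m = 8.65 fm.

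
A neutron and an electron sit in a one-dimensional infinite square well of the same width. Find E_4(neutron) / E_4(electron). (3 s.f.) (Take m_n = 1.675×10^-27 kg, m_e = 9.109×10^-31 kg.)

E_n ∝ 1/m at fixed n and L, so the ratio is m_e/m_n = 9.109×10^-31/1.675×10^-27 = 5.44×10^-4.

5.44×10^-4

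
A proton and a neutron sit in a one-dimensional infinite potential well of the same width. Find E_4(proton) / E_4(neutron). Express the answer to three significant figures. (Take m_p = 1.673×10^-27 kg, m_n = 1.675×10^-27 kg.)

E_n ∝ 1/m at fixed n and L, so the ratio is m_n/m_p = 1.675×10^-27/1.673×10^-27 = 1.00.

1.00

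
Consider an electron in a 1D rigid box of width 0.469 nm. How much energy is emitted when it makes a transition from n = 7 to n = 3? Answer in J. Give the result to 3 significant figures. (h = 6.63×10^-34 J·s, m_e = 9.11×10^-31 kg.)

|ΔE| = 1.10×10^-17 J

E_1 = h²/(8m_eL²) = 2.742×10^-19 J.
|ΔE| = |7² − 3²|·E_1 = 40·2.742×10^-19 J = 1.10×10^-17 J.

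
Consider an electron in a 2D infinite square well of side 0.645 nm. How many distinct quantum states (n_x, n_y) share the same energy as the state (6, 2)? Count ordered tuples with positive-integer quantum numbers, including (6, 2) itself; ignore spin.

degeneracy = 2

The level has n_x² + n_y² = 40. The ordered positive-integer solutions are (2, 6), (6, 2).
That gives 2 states.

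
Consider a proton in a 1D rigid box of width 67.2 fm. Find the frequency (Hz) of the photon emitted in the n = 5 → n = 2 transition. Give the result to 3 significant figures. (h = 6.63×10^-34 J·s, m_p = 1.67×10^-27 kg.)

f = 2.31×10^20 Hz

E_1 = h²/(8m_pL²) = 7.286×10^-15 J and ΔE = (5² − 2²)E_1 = 1.530×10^-13 J.
f = ΔE/h = 1.530×10^-13/6.63×10^-34 = 2.31×10^20 Hz.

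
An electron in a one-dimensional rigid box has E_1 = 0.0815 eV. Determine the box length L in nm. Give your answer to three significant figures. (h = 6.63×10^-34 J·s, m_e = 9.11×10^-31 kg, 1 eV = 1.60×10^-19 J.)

L = 2.15 nm

From E_n = n²h²/(8m_eL²), L = n·h/√(8m_eE_n).
E_1 = 0.0815 eV = 1.304×10^-20 J, so L = 1·6.63×10^-34/√(8·9.11×10^-31·1.304×10^-20) = 2.15×10^-9 m = 2.15 nm.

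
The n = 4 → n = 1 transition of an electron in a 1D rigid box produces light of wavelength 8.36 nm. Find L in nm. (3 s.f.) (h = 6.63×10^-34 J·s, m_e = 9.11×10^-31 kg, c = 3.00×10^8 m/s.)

L = 0.195 nm

The photon carries ΔE = hc/λ = 6.63×10^-34·3.00×10^8/8.36×10^-9 m = 2.379×10^-17 J.
Since ΔE = (4² − 1²)E_1, E_1 = 1.586×10^-18 J, and L = h/√(8m_eE_1) = 1.95×10^-10 m = 0.195 nm.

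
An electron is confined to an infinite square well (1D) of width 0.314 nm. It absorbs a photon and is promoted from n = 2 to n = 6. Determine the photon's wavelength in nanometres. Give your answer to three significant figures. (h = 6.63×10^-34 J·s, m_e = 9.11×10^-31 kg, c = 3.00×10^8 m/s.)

E_1 = h²/(8m_eL²) = 6.117×10^-19 J, so ΔE = (6² − 2²)E_1 = 1.957×10^-17 J.
λ = hc/ΔE = (6.63×10^-34·3.00×10^8)/1.957×10^-17 = 1.02×10^-8 m = 10.2 nm.

λ = 10.2 nm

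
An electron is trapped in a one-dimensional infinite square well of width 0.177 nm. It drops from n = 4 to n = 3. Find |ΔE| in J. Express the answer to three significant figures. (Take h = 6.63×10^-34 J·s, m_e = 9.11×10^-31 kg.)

E_1 = h²/(8m_eL²) = 1.925×10^-18 J.
|ΔE| = |4² − 3²|·E_1 = 7·1.925×10^-18 J = 1.35×10^-17 J.

|ΔE| = 1.35×10^-17 J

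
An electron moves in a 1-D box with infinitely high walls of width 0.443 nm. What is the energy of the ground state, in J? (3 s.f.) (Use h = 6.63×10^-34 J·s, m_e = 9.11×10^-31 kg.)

For an infinite well E_n = n²h²/(8m_eL²), so E_1 = h²/(8m_eL²) = (6.63×10^-34)²/(8·9.11×10^-31·(4.43×10^-10 m)²) = 3.073×10^-19 J.

E_1 = 3.07×10^-19 J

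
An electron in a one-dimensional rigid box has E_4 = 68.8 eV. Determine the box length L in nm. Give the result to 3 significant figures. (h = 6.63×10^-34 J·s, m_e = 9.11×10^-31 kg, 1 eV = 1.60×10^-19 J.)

L = 0.296 nm

From E_n = n²h²/(8m_eL²), L = n·h/√(8m_eE_n).
E_4 = 68.8 eV = 1.101×10^-17 J, so L = 4·6.63×10^-34/√(8·9.11×10^-31·1.101×10^-17) = 2.96×10^-10 m = 0.296 nm.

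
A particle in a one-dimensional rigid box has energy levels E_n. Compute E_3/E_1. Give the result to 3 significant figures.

9.00

E_n ∝ n², so E_3/E_1 = 3²/1² = 9/1 = 9.00.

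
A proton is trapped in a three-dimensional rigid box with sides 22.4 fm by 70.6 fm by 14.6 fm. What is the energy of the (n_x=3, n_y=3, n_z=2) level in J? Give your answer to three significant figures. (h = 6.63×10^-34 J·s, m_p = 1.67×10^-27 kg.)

E = 1.27×10^-12 J

For a 3D rectangular well E = (h²/8m_p)·Σ n_i²/L_i² = (6.63×10^-34)²/(8·1.67×10^-27) · [3²/(22.4 fm)² + 3²/(70.6 fm)² + 2²/(14.6 fm)²].
Evaluating gives E = 1.27×10^-12 J.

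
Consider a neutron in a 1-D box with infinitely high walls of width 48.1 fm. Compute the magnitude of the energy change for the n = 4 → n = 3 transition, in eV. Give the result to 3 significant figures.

|ΔE| = 6.19×10^5 eV

E_1 = h²/(8m_nL²) = 1.416×10^-14 J.
|ΔE| = |4² − 3²|·E_1 = 7·1.416×10^-14 J = 9.912×10^-14 J = 6.19×10^5 eV.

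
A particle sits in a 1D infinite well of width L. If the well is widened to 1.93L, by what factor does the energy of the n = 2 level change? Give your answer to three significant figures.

0.268

E_n ∝ 1/L², so the energy scales by 1/1.93² = 0.268.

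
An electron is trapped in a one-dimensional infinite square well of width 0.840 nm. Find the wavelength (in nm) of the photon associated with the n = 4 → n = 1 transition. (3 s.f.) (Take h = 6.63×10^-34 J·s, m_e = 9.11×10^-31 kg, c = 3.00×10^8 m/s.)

E_1 = h²/(8m_eL²) = 8.548×10^-20 J, so ΔE = (4² − 1²)E_1 = 1.282×10^-18 J.
λ = hc/ΔE = (6.63×10^-34·3.00×10^8)/1.282×10^-18 = 1.55×10^-7 m = 155 nm.

λ = 155 nm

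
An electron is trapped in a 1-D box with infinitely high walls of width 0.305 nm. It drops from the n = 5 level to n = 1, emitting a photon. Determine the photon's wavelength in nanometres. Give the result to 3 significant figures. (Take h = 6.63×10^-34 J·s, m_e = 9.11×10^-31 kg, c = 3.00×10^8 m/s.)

λ = 12.8 nm

E_1 = h²/(8m_eL²) = 6.484×10^-19 J, so ΔE = (5² − 1²)E_1 = 1.556×10^-17 J.
λ = hc/ΔE = (6.63×10^-34·3.00×10^8)/1.556×10^-17 = 1.28×10^-8 m = 12.8 nm.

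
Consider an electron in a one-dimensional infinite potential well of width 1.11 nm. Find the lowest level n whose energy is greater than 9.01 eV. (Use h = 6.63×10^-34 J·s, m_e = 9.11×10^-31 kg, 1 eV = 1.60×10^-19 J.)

n = 6

E_1 = h²/(8m_eL²) = 4.895×10^-20 J = 0.3059 eV.
Need n² > 9.01/0.3059 = 29.45, i.e. n > 5.427.
The smallest integer satisfying this is n = 6.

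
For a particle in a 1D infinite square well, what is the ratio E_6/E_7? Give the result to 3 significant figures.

E_n ∝ n², so E_6/E_7 = 6²/7² = 36/49 = 0.735.

0.735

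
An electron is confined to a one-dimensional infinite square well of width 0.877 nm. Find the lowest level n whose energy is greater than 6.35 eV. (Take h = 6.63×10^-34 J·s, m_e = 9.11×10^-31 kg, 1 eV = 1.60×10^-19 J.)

E_1 = h²/(8m_eL²) = 7.842×10^-20 J = 0.4901 eV.
Need n² > 6.35/0.4901 = 12.96, i.e. n > 3.600.
The smallest integer satisfying this is n = 4.

n = 4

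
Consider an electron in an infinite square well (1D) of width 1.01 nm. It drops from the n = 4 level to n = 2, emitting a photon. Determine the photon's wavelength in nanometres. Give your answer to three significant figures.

λ = 280 nm

E_1 = h²/(8m_eL²) = 5.906×10^-20 J, so ΔE = (4² − 2²)E_1 = 7.087×10^-19 J.
λ = hc/ΔE = (6.626×10^-34·2.998×10^8)/7.087×10^-19 = 2.80×10^-7 m = 280 nm.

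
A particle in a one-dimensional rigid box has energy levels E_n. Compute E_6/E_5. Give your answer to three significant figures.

1.44

E_n ∝ n², so E_6/E_5 = 6²/5² = 36/25 = 1.44.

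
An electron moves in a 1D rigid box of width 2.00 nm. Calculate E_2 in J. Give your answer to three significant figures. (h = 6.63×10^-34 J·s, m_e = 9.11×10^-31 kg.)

For an infinite well E_n = n²h²/(8m_eL²), so E_1 = h²/(8m_eL²) = (6.63×10^-34)²/(8·9.11×10^-31·(2.00×10^-9 m)²) = 1.508×10^-20 J.
Then E_2 = 2²·E_1 = 4·1.508×10^-20 J = 6.03×10^-20 J.

E_2 = 6.03×10^-20 J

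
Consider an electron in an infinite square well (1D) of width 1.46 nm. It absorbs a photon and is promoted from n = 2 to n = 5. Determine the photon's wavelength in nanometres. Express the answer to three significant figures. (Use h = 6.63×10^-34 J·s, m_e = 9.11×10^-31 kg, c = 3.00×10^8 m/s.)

E_1 = h²/(8m_eL²) = 2.830×10^-20 J, so ΔE = (5² − 2²)E_1 = 5.943×10^-19 J.
λ = hc/ΔE = (6.63×10^-34·3.00×10^8)/5.943×10^-19 = 3.35×10^-7 m = 335 nm.

λ = 335 nm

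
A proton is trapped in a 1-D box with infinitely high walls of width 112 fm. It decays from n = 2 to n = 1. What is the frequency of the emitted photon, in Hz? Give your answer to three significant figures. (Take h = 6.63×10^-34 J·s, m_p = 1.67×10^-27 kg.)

f = 1.19×10^19 Hz

E_1 = h²/(8m_pL²) = 2.623×10^-15 J and ΔE = (2² − 1²)E_1 = 7.869×10^-15 J.
f = ΔE/h = 7.869×10^-15/6.63×10^-34 = 1.19×10^19 Hz.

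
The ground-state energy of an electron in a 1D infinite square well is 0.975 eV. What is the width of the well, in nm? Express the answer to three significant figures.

From E_n = n²h²/(8m_eL²), L = n·h/√(8m_eE_n).
E_1 = 0.975 eV = 1.562×10^-19 J, so L = 1·6.626×10^-34/√(8·9.109×10^-31·1.562×10^-19) = 6.21×10^-10 m = 0.621 nm.

L = 0.621 nm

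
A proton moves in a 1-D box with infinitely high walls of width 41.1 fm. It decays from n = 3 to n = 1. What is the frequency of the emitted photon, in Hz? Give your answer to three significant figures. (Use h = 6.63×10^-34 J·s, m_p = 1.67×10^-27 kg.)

E_1 = h²/(8m_pL²) = 1.948×10^-14 J and ΔE = (3² − 1²)E_1 = 1.558×10^-13 J.
f = ΔE/h = 1.558×10^-13/6.63×10^-34 = 2.35×10^20 Hz.

f = 2.35×10^20 Hz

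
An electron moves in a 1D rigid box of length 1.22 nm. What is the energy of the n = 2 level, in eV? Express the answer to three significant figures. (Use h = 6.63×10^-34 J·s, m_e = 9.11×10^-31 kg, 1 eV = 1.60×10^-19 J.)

For an infinite well E_n = n²h²/(8m_eL²), so E_1 = h²/(8m_eL²) = (6.63×10^-34)²/(8·9.11×10^-31·(1.22×10^-9 m)²) = 4.052×10^-20 J.
Then E_2 = 2²·E_1 = 4·4.052×10^-20 J = 1.621×10^-19 J.
Converting, E_2 = 1.621×10^-19 J / (1.60×10^-19 J/eV) = 1.01 eV.

E_2 = 1.01 eV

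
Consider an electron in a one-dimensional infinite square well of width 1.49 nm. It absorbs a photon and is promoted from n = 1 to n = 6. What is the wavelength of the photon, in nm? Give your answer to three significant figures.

λ = 209 nm

E_1 = h²/(8m_eL²) = 2.714×10^-20 J, so ΔE = (6² − 1²)E_1 = 9.499×10^-19 J.
λ = hc/ΔE = (6.626×10^-34·2.998×10^8)/9.499×10^-19 = 2.09×10^-7 m = 209 nm.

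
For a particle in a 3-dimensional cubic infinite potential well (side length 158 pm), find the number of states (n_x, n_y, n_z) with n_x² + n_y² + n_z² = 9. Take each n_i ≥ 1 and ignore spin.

degeneracy = 3

The level has n_x² + n_y² + n_z² = 9. The ordered positive-integer solutions are (1, 2, 2), (2, 1, 2), (2, 2, 1).
That gives 3 states.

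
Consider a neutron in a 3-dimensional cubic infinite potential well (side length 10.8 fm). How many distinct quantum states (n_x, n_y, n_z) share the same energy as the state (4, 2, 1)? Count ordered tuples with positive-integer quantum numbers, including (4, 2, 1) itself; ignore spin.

degeneracy = 6

The level has n_x² + n_y² + n_z² = 21. The ordered positive-integer solutions are (1, 2, 4), (1, 4, 2), (2, 1, 4), (2, 4, 1), (4, 1, 2), (4, 2, 1).
That gives 6 states.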